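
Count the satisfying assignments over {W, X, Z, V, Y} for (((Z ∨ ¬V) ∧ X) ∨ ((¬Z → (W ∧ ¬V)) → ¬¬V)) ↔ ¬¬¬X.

Initial set: {T ((((Z ∨ ¬V) ∧ X) ∨ ((¬Z → (W ∧ ¬V)) → ¬¬V)) ↔ ¬¬¬X)}.
T ((((Z ∨ ¬V) ∧ X) ∨ ((¬Z → (W ∧ ¬V)) → ¬¬V)) ↔ ¬¬¬X): β-rule — branch into T (((Z ∨ ¬V) ∧ X) ∨ ((¬Z → (W ∧ ¬V)) → ¬¬V)), T ¬¬¬X  //  F (((Z ∨ ¬V) ∧ X) ∨ ((¬Z → (W ∧ ¬V)) → ¬¬V)), F ¬¬¬X.
  branch 1 (add T (((Z ∨ ¬V) ∧ X) ∨ ((¬Z → (W ∧ ¬V)) → ¬¬V)), T ¬¬¬X):
    T ¬¬¬X: drop double negation, giving T ¬X.
    T (((Z ∨ ¬V) ∧ X) ∨ ((¬Z → (W ∧ ¬V)) → ¬¬V)): β-rule — branch into T ((Z ∨ ¬V) ∧ X)  //  T ((¬Z → (W ∧ ¬V)) → ¬¬V).
      branch 1.1 (add T ((Z ∨ ¬V) ∧ X)):
        T ((Z ∨ ¬V) ∧ X): α-rule — add T (Z ∨ ¬V), T X.
        × closes — contains both X and ¬X.
      branch 1.2 (add T ((¬Z → (W ∧ ¬V)) → ¬¬V)):
        T ((¬Z → (W ∧ ¬V)) → ¬¬V): β-rule — branch into F (¬Z → (W ∧ ¬V))  //  T ¬¬V.
          branch 1.2.1 (add F (¬Z → (W ∧ ¬V))):
            F (¬Z → (W ∧ ¬V)): α-rule — add T ¬Z, F (W ∧ ¬V).
            F (W ∧ ¬V): β-rule — branch into F W  //  F ¬V.
              branch 1.2.1.1 (add F W):
                ○ open, literals {W=0, X=0, Z=0}.
              branch 1.2.1.2 (add F ¬V):
                ○ open, literals {V=1, X=0, Z=0}.
          branch 1.2.2 (add T ¬¬V):
            T ¬¬V: drop double negation, giving T V.
            ○ open, literals {V=1, X=0}.
  branch 2 (add F (((Z ∨ ¬V) ∧ X) ∨ ((¬Z → (W ∧ ¬V)) → ¬¬V)), F ¬¬¬X):
    F (((Z ∨ ¬V) ∧ X) ∨ ((¬Z → (W ∧ ¬V)) → ¬¬V)): α-rule — add F ((Z ∨ ¬V) ∧ X), F ((¬Z → (W ∧ ¬V)) → ¬¬V).
    F ¬¬¬X: drop double negation, giving F ¬X.
    F ((¬Z → (W ∧ ¬V)) → ¬¬V): α-rule — add T (¬Z → (W ∧ ¬V)), F ¬¬V.
    F ¬¬V: drop double negation, giving F V.
    F ((Z ∨ ¬V) ∧ X): β-rule — branch into F (Z ∨ ¬V)  //  F X.
      branch 2.1 (add F (Z ∨ ¬V)):
        F (Z ∨ ¬V): α-rule — add F Z, F ¬V.
        × closes — contains both V and ¬V.
      branch 2.2 (add F X):
        × closes — contains both X and ¬X.
3 branches closed, 3 open.
Each open branch fixes some atoms; the unmentioned ones are free. Counting distinct full assignments: branch {W=0, X=0, Z=0} (V, Y) contributes 4 new; branch {V=1, X=0, Z=0} (W, Y) contributes 2 new; branch {V=1, X=0} (W, Z, Y) contributes 4 new. Total: 10.

10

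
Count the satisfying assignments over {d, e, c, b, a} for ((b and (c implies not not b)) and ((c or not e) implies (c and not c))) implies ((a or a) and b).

30

Initial set: {T (((b and (c implies not not b)) and ((c or not e) implies (c and not c))) implies ((a or a) and b))}.
T (((b and (c implies not not b)) and ((c or not e) implies (c and not c))) implies ((a or a) and b)): β-rule — branch into F ((b and (c implies not not b)) and ((c or not e) implies (c and not c)))  //  T ((a or a) and b).
  branch 1 (add F ((b and (c implies not not b)) and ((c or not e) implies (c and not c)))):
    F ((b and (c implies not not b)) and ((c or not e) implies (c and not c))): β-rule — branch into F (b and (c implies not not b))  //  F ((c or not e) implies (c and not c)).
      branch 1.1 (add F (b and (c implies not not b))):
        F (b and (c implies not not b)): β-rule — branch into F b  //  F (c implies not not b).
          branch 1.1.1 (add F b):
            ○ open, literals {b=false}.
          branch 1.1.2 (add F (c implies not not b)):
            F (c implies not not b): α-rule — add T c, F not not b.
            F not not b: drop double negation, giving F b.
            ○ open, literals {b=false, c=true}.
      branch 1.2 (add F ((c or not e) implies (c and not c))):
        F ((c or not e) implies (c and not c)): α-rule — add T (c or not e), F (c and not c).
        T (c or not e): β-rule — branch into T c  //  T not e.
          branch 1.2.1 (add T c):
            F (c and not c): β-rule — branch into F c  //  F not c.
              branch 1.2.1.1 (add F c):
                × closes — contains both c and not c.
              branch 1.2.1.2 (add F not c):
                ○ open, literals {c=true}.
          branch 1.2.2 (add T not e):
            F (c and not c): β-rule — branch into F c  //  F not c.
              branch 1.2.2.1 (add F c):
                ○ open, literals {c=false, e=false}.
              branch 1.2.2.2 (add F not c):
                ○ open, literals {c=true, e=false}.
  branch 2 (add T ((a or a) and b)):
    T ((a or a) and b): α-rule — add T (a or a), T b.
    T (a or a): β-rule — branch into T a  //  T a.
      branch 2.1 (add T a):
        ○ open, literals {a=true, b=true}.
      branch 2.2 (add T a):
        ○ open, literals {a=true, b=true}.
1 branch closed, 7 open.
Each open branch fixes some atoms; the unmentioned ones are free. Counting distinct full assignments: branch {b=false} (d, e, c, a) contributes 16 new; branch {b=false, c=true} (d, e, a) contributes 0 new; branch {c=true} (d, e, b, a) contributes 8 new; branch {c=false, e=false} (d, b, a) contributes 4 new; branch {c=true, e=false} (d, b, a) contributes 0 new; branch {a=true, b=true} (d, e, c) contributes 2 new; branch {a=true, b=true} (d, e, c) contributes 0 new. Total: 30.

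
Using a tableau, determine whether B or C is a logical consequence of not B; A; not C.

No

Initial set: {not B; A; not C; not (B or C)}.
not (B or C): α-rule — add not B, not C.
○ open, literals {A=1, B=0, C=0}.
0 branches closed, 1 open.
An open branch gives a countermodel: A=1, B=0, C=0 (unmentioned atoms arbitrary); the premises hold there but the conclusion fails.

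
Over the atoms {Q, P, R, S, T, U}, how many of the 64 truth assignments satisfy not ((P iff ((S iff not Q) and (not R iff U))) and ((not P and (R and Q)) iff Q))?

42

Initial set: {not ((P iff ((S iff not Q) and (not R iff U))) and ((not P and (R and Q)) iff Q))}.
not ((P iff ((S iff not Q) and (not R iff U))) and ((not P and (R and Q)) iff Q)): β-rule — branch into not (P iff ((S iff not Q) and (not R iff U)))  //  not ((not P and (R and Q)) iff Q).
  branch 1 (add not (P iff ((S iff not Q) and (not R iff U)))):
    not (P iff ((S iff not Q) and (not R iff U))): β-rule — branch into P, not ((S iff not Q) and (not R iff U))  //  not P, ((S iff not Q) and (not R iff U)).
      branch 1.1 (add P, not ((S iff not Q) and (not R iff U))):
        not ((S iff not Q) and (not R iff U)): β-rule — branch into not (S iff not Q)  //  not (not R iff U).
          branch 1.1.1 (add not (S iff not Q)):
            not (S iff not Q): β-rule — branch into S, not not Q  //  not S, not Q.
              branch 1.1.1.1 (add S, not not Q):
                ○ open, literals {P=true, Q=true, S=true}.
              branch 1.1.1.2 (add not S, not Q):
                ○ open, literals {P=true, Q=false, S=false}.
          branch 1.1.2 (add not (not R iff U)):
            not (not R iff U): β-rule — branch into not R, not U  //  not not R, U.
              branch 1.1.2.1 (add not R, not U):
                ○ open, literals {P=true, R=false, U=false}.
              branch 1.1.2.2 (add not not R, U):
                ○ open, literals {P=true, R=true, U=true}.
      branch 1.2 (add not P, ((S iff not Q) and (not R iff U))):
        ((S iff not Q) and (not R iff U)): α-rule — add (S iff not Q), (not R iff U).
        (S iff not Q): β-rule — branch into S, not Q  //  not S, not not Q.
          branch 1.2.1 (add S, not Q):
            (not R iff U): β-rule — branch into not R, U  //  not not R, not U.
              branch 1.2.1.1 (add not R, U):
                ○ open, literals {P=false, Q=false, R=false, S=true, U=true}.
              branch 1.2.1.2 (add not not R, not U):
                ○ open, literals {P=false, Q=false, R=true, S=true, U=false}.
          branch 1.2.2 (add not S, not not Q):
            (not R iff U): β-rule — branch into not R, U  //  not not R, not U.
              branch 1.2.2.1 (add not R, U):
                ○ open, literals {P=false, Q=true, R=false, S=false, U=true}.
              branch 1.2.2.2 (add not not R, not U):
                ○ open, literals {P=false, Q=true, R=true, S=false, U=false}.
  branch 2 (add not ((not P and (R and Q)) iff Q)):
    not ((not P and (R and Q)) iff Q): β-rule — branch into (not P and (R and Q)), not Q  //  not (not P and (R and Q)), Q.
      branch 2.1 (add (not P and (R and Q)), not Q):
        (not P and (R and Q)): α-rule — add not P, (R and Q).
        (R and Q): α-rule — add R, Q.
        × closes — contains both Q and not Q.
      branch 2.2 (add not (not P and (R and Q)), Q):
        not (not P and (R and Q)): β-rule — branch into not not P  //  not (R and Q).
          branch 2.2.1 (add not not P):
            ○ open, literals {P=true, Q=true}.
          branch 2.2.2 (add not (R and Q)):
            not (R and Q): β-rule — branch into not R  //  not Q.
              branch 2.2.2.1 (add not R):
                ○ open, literals {Q=true, R=false}.
              branch 2.2.2.2 (add not Q):
                × closes — contains both Q and not Q.
2 branches closed, 10 open.
Each open branch fixes some atoms; the unmentioned ones are free. Counting distinct full assignments: branch {P=true, Q=true, S=true} (R, T, U) contributes 8 new; branch {P=true, Q=false, S=false} (R, T, U) contributes 8 new; branch {P=true, R=false, U=false} (Q, S, T) contributes 4 new; branch {P=true, R=true, U=true} (Q, S, T) contributes 4 new; branch {P=false, Q=false, R=false, S=true, U=true} (T) contributes 2 new; branch {P=false, Q=false, R=true, S=true, U=false} (T) contributes 2 new; branch {P=false, Q=true, R=false, S=false, U=true} (T) contributes 2 new; branch {P=false, Q=true, R=true, S=false, U=false} (T) contributes 2 new; branch {P=true, Q=true} (R, S, T, U) contributes 4 new; branch {Q=true, R=false} (P, S, T, U) contributes 6 new. Total: 42.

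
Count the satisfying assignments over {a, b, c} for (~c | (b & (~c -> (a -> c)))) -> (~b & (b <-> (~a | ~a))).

Initial set: {((~c | (b & (~c -> (a -> c)))) -> (~b & (b <-> (~a | ~a))))}.
((~c | (b & (~c -> (a -> c)))) -> (~b & (b <-> (~a | ~a)))): β-rule — branch into ~(~c | (b & (~c -> (a -> c))))  //  (~b & (b <-> (~a | ~a))).
  branch 1 (add ~(~c | (b & (~c -> (a -> c))))):
    ~(~c | (b & (~c -> (a -> c)))): α-rule — add ~~c, ~(b & (~c -> (a -> c))).
    ~(b & (~c -> (a -> c))): β-rule — branch into ~b  //  ~(~c -> (a -> c)).
      branch 1.1 (add ~b):
        ○ open, literals {b=F, c=T}.
      branch 1.2 (add ~(~c -> (a -> c))):
        ~(~c -> (a -> c)): α-rule — add ~c, ~(a -> c).
        × closes — contains both c and ~c.
  branch 2 (add (~b & (b <-> (~a | ~a)))):
    (~b & (b <-> (~a | ~a))): α-rule — add ~b, (b <-> (~a | ~a)).
    (b <-> (~a | ~a)): β-rule — branch into b, (~a | ~a)  //  ~b, ~(~a | ~a).
      branch 2.1 (add b, (~a | ~a)):
        × closes — contains both b and ~b.
      branch 2.2 (add ~b, ~(~a | ~a)):
        ~(~a | ~a): α-rule — add ~~a, ~~a.
        ○ open, literals {a=T, b=F}.
2 branches closed, 2 open.
Each open branch fixes some atoms; the unmentioned ones are free. Counting distinct full assignments: branch {b=F, c=T} (a) contributes 2 new; branch {a=T, b=F} (c) contributes 1 new. Total: 3.

3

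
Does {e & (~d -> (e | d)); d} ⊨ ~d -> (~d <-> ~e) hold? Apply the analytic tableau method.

Yes

Initial set: {T (e & (~d -> (e | d))); T d; F (~d -> (~d <-> ~e))}.
T (e & (~d -> (e | d))): α-rule — add T e, T (~d -> (e | d)).
F (~d -> (~d <-> ~e)): α-rule — add T ~d, F (~d <-> ~e).
× closes — contains both d and ~d.
All 1 branch closes.
Every branch closed, so the premises entail the conclusion.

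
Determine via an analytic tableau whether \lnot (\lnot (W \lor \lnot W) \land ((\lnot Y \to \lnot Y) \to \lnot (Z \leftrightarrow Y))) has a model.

Satisfiable

Initial set: {T \lnot (\lnot (W \lor \lnot W) \land ((\lnot Y \to \lnot Y) \to \lnot (Z \leftrightarrow Y)))}.
T \lnot (\lnot (W \lor \lnot W) \land ((\lnot Y \to \lnot Y) \to \lnot (Z \leftrightarrow Y))): β-rule — branch into F \lnot (W \lor \lnot W)  //  F ((\lnot Y \to \lnot Y) \to \lnot (Z \leftrightarrow Y)).
  branch 1 (add F \lnot (W \lor \lnot W)):
    F \lnot (W \lor \lnot W): β-rule — branch into T W  //  T \lnot W.
      branch 1.1 (add T W):
        ○ open, literals {W=1}.
      branch 1.2 (add T \lnot W):
        ○ open, literals {W=0}.
  branch 2 (add F ((\lnot Y \to \lnot Y) \to \lnot (Z \leftrightarrow Y))):
    F ((\lnot Y \to \lnot Y) \to \lnot (Z \leftrightarrow Y)): α-rule — add T (\lnot Y \to \lnot Y), F \lnot (Z \leftrightarrow Y).
    T (\lnot Y \to \lnot Y): β-rule — branch into F \lnot Y  //  T \lnot Y.
      branch 2.1 (add F \lnot Y):
        F \lnot (Z \leftrightarrow Y): β-rule — branch into T Z, T Y  //  F Z, F Y.
          branch 2.1.1 (add T Z, T Y):
            ○ open, literals {Y=1, Z=1}.
          branch 2.1.2 (add F Z, F Y):
            × closes — contains both Y and \lnot Y.
      branch 2.2 (add T \lnot Y):
        F \lnot (Z \leftrightarrow Y): β-rule — branch into T Z, T Y  //  F Z, F Y.
          branch 2.2.1 (add T Z, T Y):
            × closes — contains both Y and \lnot Y.
          branch 2.2.2 (add F Z, F Y):
            ○ open, literals {Y=0, Z=0}.
2 branches closed, 4 open.
An open branch gives a satisfying assignment: W=1.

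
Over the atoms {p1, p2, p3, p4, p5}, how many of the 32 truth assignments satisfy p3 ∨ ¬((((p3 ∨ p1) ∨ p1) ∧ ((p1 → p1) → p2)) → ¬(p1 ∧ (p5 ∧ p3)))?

Initial set: {(p3 ∨ ¬((((p3 ∨ p1) ∨ p1) ∧ ((p1 → p1) → p2)) → ¬(p1 ∧ (p5 ∧ p3))))}.
(p3 ∨ ¬((((p3 ∨ p1) ∨ p1) ∧ ((p1 → p1) → p2)) → ¬(p1 ∧ (p5 ∧ p3)))): β-rule — branch into p3  //  ¬((((p3 ∨ p1) ∨ p1) ∧ ((p1 → p1) → p2)) → ¬(p1 ∧ (p5 ∧ p3))).
  branch 1 (add p3):
    ○ open, literals {p3=T}.
  branch 2 (add ¬((((p3 ∨ p1) ∨ p1) ∧ ((p1 → p1) → p2)) → ¬(p1 ∧ (p5 ∧ p3)))):
    ¬((((p3 ∨ p1) ∨ p1) ∧ ((p1 → p1) → p2)) → ¬(p1 ∧ (p5 ∧ p3))): α-rule — add (((p3 ∨ p1) ∨ p1) ∧ ((p1 → p1) → p2)), ¬¬(p1 ∧ (p5 ∧ p3)).
    (((p3 ∨ p1) ∨ p1) ∧ ((p1 → p1) → p2)): α-rule — add ((p3 ∨ p1) ∨ p1), ((p1 → p1) → p2).
    ¬¬(p1 ∧ (p5 ∧ p3)): α-rule — add p1, (p5 ∧ p3).
    (p5 ∧ p3): α-rule — add p5, p3.
    ((p3 ∨ p1) ∨ p1): β-rule — branch into (p3 ∨ p1)  //  p1.
      branch 2.1 (add (p3 ∨ p1)):
        ((p1 → p1) → p2): β-rule — branch into ¬(p1 → p1)  //  p2.
          branch 2.1.1 (add ¬(p1 → p1)):
            ¬(p1 → p1): α-rule — add p1, ¬p1.
            × closes — contains both p1 and ¬p1.
          branch 2.1.2 (add p2):
            (p3 ∨ p1): β-rule — branch into p3  //  p1.
              branch 2.1.2.1 (add p3):
                ○ open, literals {p1=T, p2=T, p3=T, p5=T}.
              branch 2.1.2.2 (add p1):
                ○ open, literals {p1=T, p2=T, p3=T, p5=T}.
      branch 2.2 (add p1):
        ((p1 → p1) → p2): β-rule — branch into ¬(p1 → p1)  //  p2.
          branch 2.2.1 (add ¬(p1 → p1)):
            ¬(p1 → p1): α-rule — add p1, ¬p1.
            × closes — contains both p1 and ¬p1.
          branch 2.2.2 (add p2):
            ○ open, literals {p1=T, p2=T, p3=T, p5=T}.
2 branches closed, 4 open.
Each open branch fixes some atoms; the unmentioned ones are free. Counting distinct full assignments: branch {p3=T} (p1, p2, p4, p5) contributes 16 new; branch {p1=T, p2=T, p3=T, p5=T} (p4) contributes 0 new; branch {p1=T, p2=T, p3=T, p5=T} (p4) contributes 0 new; branch {p1=T, p2=T, p3=T, p5=T} (p4) contributes 0 new. Total: 16.

16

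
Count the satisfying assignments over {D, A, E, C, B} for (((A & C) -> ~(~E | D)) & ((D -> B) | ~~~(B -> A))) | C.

Initial set: {((((A & C) -> ~(~E | D)) & ((D -> B) | ~~~(B -> A))) | C)}.
((((A & C) -> ~(~E | D)) & ((D -> B) | ~~~(B -> A))) | C): β-rule — branch into (((A & C) -> ~(~E | D)) & ((D -> B) | ~~~(B -> A)))  //  C.
  branch 1 (add (((A & C) -> ~(~E | D)) & ((D -> B) | ~~~(B -> A)))):
    (((A & C) -> ~(~E | D)) & ((D -> B) | ~~~(B -> A))): α-rule — add ((A & C) -> ~(~E | D)), ((D -> B) | ~~~(B -> A)).
    ((A & C) -> ~(~E | D)): β-rule — branch into ~(A & C)  //  ~(~E | D).
      branch 1.1 (add ~(A & C)):
        ((D -> B) | ~~~(B -> A)): β-rule — branch into (D -> B)  //  ~~~(B -> A).
          branch 1.1.1 (add (D -> B)):
            ~(A & C): β-rule — branch into ~A  //  ~C.
              branch 1.1.1.1 (add ~A):
                (D -> B): β-rule — branch into ~D  //  B.
                  branch 1.1.1.1.1 (add ~D):
                    ○ open, literals {A=0, D=0}.
                  branch 1.1.1.1.2 (add B):
                    ○ open, literals {A=0, B=1}.
              branch 1.1.1.2 (add ~C):
                (D -> B): β-rule — branch into ~D  //  B.
                  branch 1.1.1.2.1 (add ~D):
                    ○ open, literals {C=0, D=0}.
                  branch 1.1.1.2.2 (add B):
                    ○ open, literals {B=1, C=0}.
          branch 1.1.2 (add ~~~(B -> A)):
            ~~~(B -> A): drop double negation, giving ~(B -> A).
            ~(B -> A): α-rule — add B, ~A.
            ~(A & C): β-rule — branch into ~A  //  ~C.
              branch 1.1.2.1 (add ~A):
                ○ open, literals {A=0, B=1}.
              branch 1.1.2.2 (add ~C):
                ○ open, literals {A=0, B=1, C=0}.
      branch 1.2 (add ~(~E | D)):
        ~(~E | D): α-rule — add ~~E, ~D.
        ((D -> B) | ~~~(B -> A)): β-rule — branch into (D -> B)  //  ~~~(B -> A).
          branch 1.2.1 (add (D -> B)):
            (D -> B): β-rule — branch into ~D  //  B.
              branch 1.2.1.1 (add ~D):
                ○ open, literals {D=0, E=1}.
              branch 1.2.1.2 (add B):
                ○ open, literals {B=1, D=0, E=1}.
          branch 1.2.2 (add ~~~(B -> A)):
            ~~~(B -> A): drop double negation, giving ~(B -> A).
            ~(B -> A): α-rule — add B, ~A.
            ○ open, literals {A=0, B=1, D=0, E=1}.
  branch 2 (add C):
    ○ open, literals {C=1}.
0 branches closed, 10 open.
Each open branch fixes some atoms; the unmentioned ones are free. Counting distinct full assignments: branch {A=0, D=0} (E, C, B) contributes 8 new; branch {A=0, B=1} (D, E, C) contributes 4 new; branch {C=0, D=0} (A, E, B) contributes 4 new; branch {B=1, C=0} (D, A, E) contributes 2 new; branch {A=0, B=1} (D, E, C) contributes 0 new; branch {A=0, B=1, C=0} (D, E) contributes 0 new; branch {D=0, E=1} (A, C, B) contributes 2 new; branch {B=1, D=0, E=1} (A, C) contributes 0 new; branch {A=0, B=1, D=0, E=1} (C) contributes 0 new; branch {C=1} (D, A, E, B) contributes 8 new. Total: 28.

28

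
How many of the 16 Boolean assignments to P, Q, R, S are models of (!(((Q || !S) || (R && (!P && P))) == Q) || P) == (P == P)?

10

Initial set: {((!(((Q || !S) || (R && (!P && P))) == Q) || P) == (P == P))}.
((!(((Q || !S) || (R && (!P && P))) == Q) || P) == (P == P)): β-rule — branch into (!(((Q || !S) || (R && (!P && P))) == Q) || P), (P == P)  //  !(!(((Q || !S) || (R && (!P && P))) == Q) || P), !(P == P).
  branch 1 (add (!(((Q || !S) || (R && (!P && P))) == Q) || P), (P == P)):
    (!(((Q || !S) || (R && (!P && P))) == Q) || P): β-rule — branch into !(((Q || !S) || (R && (!P && P))) == Q)  //  P.
      branch 1.1 (add !(((Q || !S) || (R && (!P && P))) == Q)):
        (P == P): β-rule — branch into P, P  //  !P, !P.
          branch 1.1.1 (add P, P):
            !(((Q || !S) || (R && (!P && P))) == Q): β-rule — branch into ((Q || !S) || (R && (!P && P))), !Q  //  !((Q || !S) || (R && (!P && P))), Q.
              branch 1.1.1.1 (add ((Q || !S) || (R && (!P && P))), !Q):
                ((Q || !S) || (R && (!P && P))): β-rule — branch into (Q || !S)  //  (R && (!P && P)).
                  branch 1.1.1.1.1 (add (Q || !S)):
                    (Q || !S): β-rule — branch into Q  //  !S.
                      branch 1.1.1.1.1.1 (add Q):
                        × closes — contains both Q and !Q.
                      branch 1.1.1.1.1.2 (add !S):
                        ○ open, literals {P=true, Q=false, S=false}.
                  branch 1.1.1.1.2 (add (R && (!P && P))):
                    (R && (!P && P)): α-rule — add R, (!P && P).
                    (!P && P): α-rule — add !P, P.
                    × closes — contains both P and !P.
              branch 1.1.1.2 (add !((Q || !S) || (R && (!P && P))), Q):
                !((Q || !S) || (R && (!P && P))): α-rule — add !(Q || !S), !(R && (!P && P)).
                !(Q || !S): α-rule — add !Q, !!S.
                × closes — contains both Q and !Q.
          branch 1.1.2 (add !P, !P):
            !(((Q || !S) || (R && (!P && P))) == Q): β-rule — branch into ((Q || !S) || (R && (!P && P))), !Q  //  !((Q || !S) || (R && (!P && P))), Q.
              branch 1.1.2.1 (add ((Q || !S) || (R && (!P && P))), !Q):
                ((Q || !S) || (R && (!P && P))): β-rule — branch into (Q || !S)  //  (R && (!P && P)).
                  branch 1.1.2.1.1 (add (Q || !S)):
                    (Q || !S): β-rule — branch into Q  //  !S.
                      branch 1.1.2.1.1.1 (add Q):
                        × closes — contains both Q and !Q.
                      branch 1.1.2.1.1.2 (add !S):
                        ○ open, literals {P=false, Q=false, S=false}.
                  branch 1.1.2.1.2 (add (R && (!P && P))):
                    (R && (!P && P)): α-rule — add R, (!P && P).
                    (!P && P): α-rule — add !P, P.
                    × closes — contains both P and !P.
              branch 1.1.2.2 (add !((Q || !S) || (R && (!P && P))), Q):
                !((Q || !S) || (R && (!P && P))): α-rule — add !(Q || !S), !(R && (!P && P)).
                !(Q || !S): α-rule — add !Q, !!S.
                × closes — contains both Q and !Q.
      branch 1.2 (add P):
        (P == P): β-rule — branch into P, P  //  !P, !P.
          branch 1.2.1 (add P, P):
            ○ open, literals {P=true}.
          branch 1.2.2 (add !P, !P):
            × closes — contains both P and !P.
  branch 2 (add !(!(((Q || !S) || (R && (!P && P))) == Q) || P), !(P == P)):
    !(!(((Q || !S) || (R && (!P && P))) == Q) || P): α-rule — add !!(((Q || !S) || (R && (!P && P))) == Q), !P.
    !(P == P): β-rule — branch into P, !P  //  !P, P.
      branch 2.1 (add P, !P):
        × closes — contains both P and !P.
      branch 2.2 (add !P, P):
        × closes — contains both P and !P.
9 branches closed, 3 open.
Each open branch fixes some atoms; the unmentioned ones are free. Counting distinct full assignments: branch {P=true, Q=false, S=false} (R) contributes 2 new; branch {P=false, Q=false, S=false} (R) contributes 2 new; branch {P=true} (Q, R, S) contributes 6 new. Total: 10.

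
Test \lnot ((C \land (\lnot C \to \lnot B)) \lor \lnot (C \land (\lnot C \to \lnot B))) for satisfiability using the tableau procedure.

Unsatisfiable

Initial set: {\lnot ((C \land (\lnot C \to \lnot B)) \lor \lnot (C \land (\lnot C \to \lnot B)))}.
\lnot ((C \land (\lnot C \to \lnot B)) \lor \lnot (C \land (\lnot C \to \lnot B))): α-rule — add \lnot (C \land (\lnot C \to \lnot B)), \lnot \lnot (C \land (\lnot C \to \lnot B)).
\lnot \lnot (C \land (\lnot C \to \lnot B)): α-rule — add C, (\lnot C \to \lnot B).
\lnot (C \land (\lnot C \to \lnot B)): β-rule — branch into \lnot C  //  \lnot (\lnot C \to \lnot B).
  branch 1 (add \lnot C):
    × closes — contains both C and \lnot C.
  branch 2 (add \lnot (\lnot C \to \lnot B)):
    \lnot (\lnot C \to \lnot B): α-rule — add \lnot C, \lnot \lnot B.
    × closes — contains both C and \lnot C.
All 2 branches close.
Every branch closed; the formula is unsatisfiable.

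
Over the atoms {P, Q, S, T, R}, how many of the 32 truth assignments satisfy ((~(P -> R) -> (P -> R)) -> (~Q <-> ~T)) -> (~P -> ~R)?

Initial set: {T (((~(P -> R) -> (P -> R)) -> (~Q <-> ~T)) -> (~P -> ~R))}.
T (((~(P -> R) -> (P -> R)) -> (~Q <-> ~T)) -> (~P -> ~R)): β-rule — branch into F ((~(P -> R) -> (P -> R)) -> (~Q <-> ~T))  //  T (~P -> ~R).
  branch 1 (add F ((~(P -> R) -> (P -> R)) -> (~Q <-> ~T))):
    F ((~(P -> R) -> (P -> R)) -> (~Q <-> ~T)): α-rule — add T (~(P -> R) -> (P -> R)), F (~Q <-> ~T).
    T (~(P -> R) -> (P -> R)): β-rule — branch into F ~(P -> R)  //  T (P -> R).
      branch 1.1 (add F ~(P -> R)):
        F (~Q <-> ~T): β-rule — branch into T ~Q, F ~T  //  F ~Q, T ~T.
          branch 1.1.1 (add T ~Q, F ~T):
            F ~(P -> R): β-rule — branch into F P  //  T R.
              branch 1.1.1.1 (add F P):
                ○ open, literals {P=0, Q=0, T=1}.
              branch 1.1.1.2 (add T R):
                ○ open, literals {Q=0, R=1, T=1}.
          branch 1.1.2 (add F ~Q, T ~T):
            F ~(P -> R): β-rule — branch into F P  //  T R.
              branch 1.1.2.1 (add F P):
                ○ open, literals {P=0, Q=1, T=0}.
              branch 1.1.2.2 (add T R):
                ○ open, literals {Q=1, R=1, T=0}.
      branch 1.2 (add T (P -> R)):
        F (~Q <-> ~T): β-rule — branch into T ~Q, F ~T  //  F ~Q, T ~T.
          branch 1.2.1 (add T ~Q, F ~T):
            T (P -> R): β-rule — branch into F P  //  T R.
              branch 1.2.1.1 (add F P):
                ○ open, literals {P=0, Q=0, T=1}.
              branch 1.2.1.2 (add T R):
                ○ open, literals {Q=0, R=1, T=1}.
          branch 1.2.2 (add F ~Q, T ~T):
            T (P -> R): β-rule — branch into F P  //  T R.
              branch 1.2.2.1 (add F P):
                ○ open, literals {P=0, Q=1, T=0}.
              branch 1.2.2.2 (add T R):
                ○ open, literals {Q=1, R=1, T=0}.
  branch 2 (add T (~P -> ~R)):
    T (~P -> ~R): β-rule — branch into F ~P  //  T ~R.
      branch 2.1 (add F ~P):
        ○ open, literals {P=1}.
      branch 2.2 (add T ~R):
        ○ open, literals {R=0}.
0 branches closed, 10 open.
Each open branch fixes some atoms; the unmentioned ones are free. Counting distinct full assignments: branch {P=0, Q=0, T=1} (S, R) contributes 4 new; branch {Q=0, R=1, T=1} (P, S) contributes 2 new; branch {P=0, Q=1, T=0} (S, R) contributes 4 new; branch {Q=1, R=1, T=0} (P, S) contributes 2 new; branch {P=0, Q=0, T=1} (S, R) contributes 0 new; branch {Q=0, R=1, T=1} (P, S) contributes 0 new; branch {P=0, Q=1, T=0} (S, R) contributes 0 new; branch {Q=1, R=1, T=0} (P, S) contributes 0 new; branch {P=1} (Q, S, T, R) contributes 12 new; branch {R=0} (P, Q, S, T) contributes 4 new. Total: 28.

28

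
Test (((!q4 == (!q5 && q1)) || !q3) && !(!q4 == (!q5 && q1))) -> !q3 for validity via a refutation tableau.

Valid

Assume the negation and expand:
Initial set: {!((((!q4 == (!q5 && q1)) || !q3) && !(!q4 == (!q5 && q1))) -> !q3)}.
!((((!q4 == (!q5 && q1)) || !q3) && !(!q4 == (!q5 && q1))) -> !q3): α-rule — add (((!q4 == (!q5 && q1)) || !q3) && !(!q4 == (!q5 && q1))), !!q3.
(((!q4 == (!q5 && q1)) || !q3) && !(!q4 == (!q5 && q1))): α-rule — add ((!q4 == (!q5 && q1)) || !q3), !(!q4 == (!q5 && q1)).
((!q4 == (!q5 && q1)) || !q3): β-rule — branch into (!q4 == (!q5 && q1))  //  !q3.
  branch 1 (add (!q4 == (!q5 && q1))):
    !(!q4 == (!q5 && q1)): β-rule — branch into !q4, !(!q5 && q1)  //  !!q4, (!q5 && q1).
      branch 1.1 (add !q4, !(!q5 && q1)):
        (!q4 == (!q5 && q1)): β-rule — branch into !q4, (!q5 && q1)  //  !!q4, !(!q5 && q1).
          branch 1.1.1 (add !q4, (!q5 && q1)):
            (!q5 && q1): α-rule — add !q5, q1.
            !(!q5 && q1): β-rule — branch into !!q5  //  !q1.
              branch 1.1.1.1 (add !!q5):
                × closes — contains both q5 and !q5.
              branch 1.1.1.2 (add !q1):
                × closes — contains both q1 and !q1.
          branch 1.1.2 (add !!q4, !(!q5 && q1)):
            × closes — contains both q4 and !q4.
      branch 1.2 (add !!q4, (!q5 && q1)):
        (!q5 && q1): α-rule — add !q5, q1.
        (!q4 == (!q5 && q1)): β-rule — branch into !q4, (!q5 && q1)  //  !!q4, !(!q5 && q1).
          branch 1.2.1 (add !q4, (!q5 && q1)):
            × closes — contains both q4 and !q4.
          branch 1.2.2 (add !!q4, !(!q5 && q1)):
            !(!q5 && q1): β-rule — branch into !!q5  //  !q1.
              branch 1.2.2.1 (add !!q5):
                × closes — contains both q5 and !q5.
              branch 1.2.2.2 (add !q1):
                × closes — contains both q1 and !q1.
  branch 2 (add !q3):
    × closes — contains both q3 and !q3.
All 7 branches close.
Every branch closed, so the negation is unsatisfiable and the formula is valid.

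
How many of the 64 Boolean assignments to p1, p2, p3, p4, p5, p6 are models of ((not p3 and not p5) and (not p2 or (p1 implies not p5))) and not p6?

Initial set: {(((not p3 and not p5) and (not p2 or (p1 implies not p5))) and not p6)}.
(((not p3 and not p5) and (not p2 or (p1 implies not p5))) and not p6): α-rule — add ((not p3 and not p5) and (not p2 or (p1 implies not p5))), not p6.
((not p3 and not p5) and (not p2 or (p1 implies not p5))): α-rule — add (not p3 and not p5), (not p2 or (p1 implies not p5)).
(not p3 and not p5): α-rule — add not p3, not p5.
(not p2 or (p1 implies not p5)): β-rule — branch into not p2  //  (p1 implies not p5).
  branch 1 (add not p2):
    ○ open, literals {p2=F, p3=F, p5=F, p6=F}.
  branch 2 (add (p1 implies not p5)):
    (p1 implies not p5): β-rule — branch into not p1  //  not p5.
      branch 2.1 (add not p1):
        ○ open, literals {p1=F, p3=F, p5=F, p6=F}.
      branch 2.2 (add not p5):
        ○ open, literals {p3=F, p5=F, p6=F}.
0 branches closed, 3 open.
Each open branch fixes some atoms; the unmentioned ones are free. Counting distinct full assignments: branch {p2=F, p3=F, p5=F, p6=F} (p1, p4) contributes 4 new; branch {p1=F, p3=F, p5=F, p6=F} (p2, p4) contributes 2 new; branch {p3=F, p5=F, p6=F} (p1, p2, p4) contributes 2 new. Total: 8.

8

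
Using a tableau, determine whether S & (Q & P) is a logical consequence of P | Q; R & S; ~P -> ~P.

Initial set: {(P | Q); (R & S); (~P -> ~P); ~(S & (Q & P))}.
(R & S): α-rule — add R, S.
(P | Q): β-rule — branch into P  //  Q.
  branch 1 (add P):
    (~P -> ~P): β-rule — branch into ~~P  //  ~P.
      branch 1.1 (add ~~P):
        ~(S & (Q & P)): β-rule — branch into ~S  //  ~(Q & P).
          branch 1.1.1 (add ~S):
            × closes — contains both S and ~S.
          branch 1.1.2 (add ~(Q & P)):
            ~(Q & P): β-rule — branch into ~Q  //  ~P.
              branch 1.1.2.1 (add ~Q):
                ○ open, literals {P=T, Q=F, R=T, S=T}.
              branch 1.1.2.2 (add ~P):
                × closes — contains both P and ~P.
      branch 1.2 (add ~P):
        × closes — contains both P and ~P.
  branch 2 (add Q):
    (~P -> ~P): β-rule — branch into ~~P  //  ~P.
      branch 2.1 (add ~~P):
        ~(S & (Q & P)): β-rule — branch into ~S  //  ~(Q & P).
          branch 2.1.1 (add ~S):
            × closes — contains both S and ~S.
          branch 2.1.2 (add ~(Q & P)):
            ~(Q & P): β-rule — branch into ~Q  //  ~P.
              branch 2.1.2.1 (add ~Q):
                × closes — contains both Q and ~Q.
              branch 2.1.2.2 (add ~P):
                × closes — contains both P and ~P.
      branch 2.2 (add ~P):
        ~(S & (Q & P)): β-rule — branch into ~S  //  ~(Q & P).
          branch 2.2.1 (add ~S):
            × closes — contains both S and ~S.
          branch 2.2.2 (add ~(Q & P)):
            ~(Q & P): β-rule — branch into ~Q  //  ~P.
              branch 2.2.2.1 (add ~Q):
                × closes — contains both Q and ~Q.
              branch 2.2.2.2 (add ~P):
                ○ open, literals {P=F, Q=T, R=T, S=T}.
8 branches closed, 2 open.
An open branch gives a countermodel: P=T, Q=F, R=T, S=T (unmentioned atoms arbitrary); the premises hold there but the conclusion fails.

No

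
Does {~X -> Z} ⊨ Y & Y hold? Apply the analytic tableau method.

Initial set: {T (~X -> Z); F (Y & Y)}.
T (~X -> Z): β-rule — branch into F ~X  //  T Z.
  branch 1 (add F ~X):
    F (Y & Y): β-rule — branch into F Y  //  F Y.
      branch 1.1 (add F Y):
        ○ open, literals {X=T, Y=F}.
      branch 1.2 (add F Y):
        ○ open, literals {X=T, Y=F}.
  branch 2 (add T Z):
    F (Y & Y): β-rule — branch into F Y  //  F Y.
      branch 2.1 (add F Y):
        ○ open, literals {Y=F, Z=T}.
      branch 2.2 (add F Y):
        ○ open, literals {Y=F, Z=T}.
0 branches closed, 4 open.
An open branch gives a countermodel: X=T, Y=F (unmentioned atoms arbitrary); the premises hold there but the conclusion fails.

No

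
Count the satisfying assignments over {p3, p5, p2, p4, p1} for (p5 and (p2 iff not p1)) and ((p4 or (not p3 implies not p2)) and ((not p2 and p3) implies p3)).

Initial set: {T ((p5 and (p2 iff not p1)) and ((p4 or (not p3 implies not p2)) and ((not p2 and p3) implies p3)))}.
T ((p5 and (p2 iff not p1)) and ((p4 or (not p3 implies not p2)) and ((not p2 and p3) implies p3))): α-rule — add T (p5 and (p2 iff not p1)), T ((p4 or (not p3 implies not p2)) and ((not p2 and p3) implies p3)).
T (p5 and (p2 iff not p1)): α-rule — add T p5, T (p2 iff not p1).
T ((p4 or (not p3 implies not p2)) and ((not p2 and p3) implies p3)): α-rule — add T (p4 or (not p3 implies not p2)), T ((not p2 and p3) implies p3).
T (p2 iff not p1): β-rule — branch into T p2, T not p1  //  F p2, F not p1.
  branch 1 (add T p2, T not p1):
    T (p4 or (not p3 implies not p2)): β-rule — branch into T p4  //  T (not p3 implies not p2).
      branch 1.1 (add T p4):
        T ((not p2 and p3) implies p3): β-rule — branch into F (not p2 and p3)  //  T p3.
          branch 1.1.1 (add F (not p2 and p3)):
            F (not p2 and p3): β-rule — branch into F not p2  //  F p3.
              branch 1.1.1.1 (add F not p2):
                ○ open, literals {p1=0, p2=1, p4=1, p5=1}.
              branch 1.1.1.2 (add F p3):
                ○ open, literals {p1=0, p2=1, p3=0, p4=1, p5=1}.
          branch 1.1.2 (add T p3):
            ○ open, literals {p1=0, p2=1, p3=1, p4=1, p5=1}.
      branch 1.2 (add T (not p3 implies not p2)):
        T ((not p2 and p3) implies p3): β-rule — branch into F (not p2 and p3)  //  T p3.
          branch 1.2.1 (add F (not p2 and p3)):
            T (not p3 implies not p2): β-rule — branch into F not p3  //  T not p2.
              branch 1.2.1.1 (add F not p3):
                F (not p2 and p3): β-rule — branch into F not p2  //  F p3.
                  branch 1.2.1.1.1 (add F not p2):
                    ○ open, literals {p1=0, p2=1, p3=1, p5=1}.
                  branch 1.2.1.1.2 (add F p3):
                    × closes — contains both p3 and not p3.
              branch 1.2.1.2 (add T not p2):
                × closes — contains both p2 and not p2.
          branch 1.2.2 (add T p3):
            T (not p3 implies not p2): β-rule — branch into F not p3  //  T not p2.
              branch 1.2.2.1 (add F not p3):
                ○ open, literals {p1=0, p2=1, p3=1, p5=1}.
              branch 1.2.2.2 (add T not p2):
                × closes — contains both p2 and not p2.
  branch 2 (add F p2, F not p1):
    T (p4 or (not p3 implies not p2)): β-rule — branch into T p4  //  T (not p3 implies not p2).
      branch 2.1 (add T p4):
        T ((not p2 and p3) implies p3): β-rule — branch into F (not p2 and p3)  //  T p3.
          branch 2.1.1 (add F (not p2 and p3)):
            F (not p2 and p3): β-rule — branch into F not p2  //  F p3.
              branch 2.1.1.1 (add F not p2):
                × closes — contains both p2 and not p2.
              branch 2.1.1.2 (add F p3):
                ○ open, literals {p1=1, p2=0, p3=0, p4=1, p5=1}.
          branch 2.1.2 (add T p3):
            ○ open, literals {p1=1, p2=0, p3=1, p4=1, p5=1}.
      branch 2.2 (add T (not p3 implies not p2)):
        T ((not p2 and p3) implies p3): β-rule — branch into F (not p2 and p3)  //  T p3.
          branch 2.2.1 (add F (not p2 and p3)):
            T (not p3 implies not p2): β-rule — branch into F not p3  //  T not p2.
              branch 2.2.1.1 (add F not p3):
                F (not p2 and p3): β-rule — branch into F not p2  //  F p3.
                  branch 2.2.1.1.1 (add F not p2):
                    × closes — contains both p2 and not p2.
                  branch 2.2.1.1.2 (add F p3):
                    × closes — contains both p3 and not p3.
              branch 2.2.1.2 (add T not p2):
                F (not p2 and p3): β-rule — branch into F not p2  //  F p3.
                  branch 2.2.1.2.1 (add F not p2):
                    × closes — contains both p2 and not p2.
                  branch 2.2.1.2.2 (add F p3):
                    ○ open, literals {p1=1, p2=0, p3=0, p5=1}.
          branch 2.2.2 (add T p3):
            T (not p3 implies not p2): β-rule — branch into F not p3  //  T not p2.
              branch 2.2.2.1 (add F not p3):
                ○ open, literals {p1=1, p2=0, p3=1, p5=1}.
              branch 2.2.2.2 (add T not p2):
                ○ open, literals {p1=1, p2=0, p3=1, p5=1}.
7 branches closed, 10 open.
Each open branch fixes some atoms; the unmentioned ones are free. Counting distinct full assignments: branch {p1=0, p2=1, p4=1, p5=1} (p3) contributes 2 new; branch {p1=0, p2=1, p3=0, p4=1, p5=1} (none free) contributes 0 new; branch {p1=0, p2=1, p3=1, p4=1, p5=1} (none free) contributes 0 new; branch {p1=0, p2=1, p3=1, p5=1} (p4) contributes 1 new; branch {p1=0, p2=1, p3=1, p5=1} (p4) contributes 0 new; branch {p1=1, p2=0, p3=0, p4=1, p5=1} (none free) contributes 1 new; branch {p1=1, p2=0, p3=1, p4=1, p5=1} (none free) contributes 1 new; branch {p1=1, p2=0, p3=0, p5=1} (p4) contributes 1 new; branch {p1=1, p2=0, p3=1, p5=1} (p4) contributes 1 new; branch {p1=1, p2=0, p3=1, p5=1} (p4) contributes 0 new. Total: 7.

7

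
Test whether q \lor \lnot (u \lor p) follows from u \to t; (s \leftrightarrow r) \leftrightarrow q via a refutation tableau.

Initial set: {(u \to t); ((s \leftrightarrow r) \leftrightarrow q); \lnot (q \lor \lnot (u \lor p))}.
\lnot (q \lor \lnot (u \lor p)): α-rule — add \lnot q, \lnot \lnot (u \lor p).
(u \to t): β-rule — branch into \lnot u  //  t.
  branch 1 (add \lnot u):
    ((s \leftrightarrow r) \leftrightarrow q): β-rule — branch into (s \leftrightarrow r), q  //  \lnot (s \leftrightarrow r), \lnot q.
      branch 1.1 (add (s \leftrightarrow r), q):
        × closes — contains both q and \lnot q.
      branch 1.2 (add \lnot (s \leftrightarrow r), \lnot q):
        \lnot \lnot (u \lor p): β-rule — branch into u  //  p.
          branch 1.2.1 (add u):
            × closes — contains both u and \lnot u.
          branch 1.2.2 (add p):
            \lnot (s \leftrightarrow r): β-rule — branch into s, \lnot r  //  \lnot s, r.
              branch 1.2.2.1 (add s, \lnot r):
                ○ open, literals {p=1, q=0, r=0, s=1, u=0}.
              branch 1.2.2.2 (add \lnot s, r):
                ○ open, literals {p=1, q=0, r=1, s=0, u=0}.
  branch 2 (add t):
    ((s \leftrightarrow r) \leftrightarrow q): β-rule — branch into (s \leftrightarrow r), q  //  \lnot (s \leftrightarrow r), \lnot q.
      branch 2.1 (add (s \leftrightarrow r), q):
        × closes — contains both q and \lnot q.
      branch 2.2 (add \lnot (s \leftrightarrow r), \lnot q):
        \lnot \lnot (u \lor p): β-rule — branch into u  //  p.
          branch 2.2.1 (add u):
            \lnot (s \leftrightarrow r): β-rule — branch into s, \lnot r  //  \lnot s, r.
              branch 2.2.1.1 (add s, \lnot r):
                ○ open, literals {q=0, r=0, s=1, t=1, u=1}.
              branch 2.2.1.2 (add \lnot s, r):
                ○ open, literals {q=0, r=1, s=0, t=1, u=1}.
          branch 2.2.2 (add p):
            \lnot (s \leftrightarrow r): β-rule — branch into s, \lnot r  //  \lnot s, r.
              branch 2.2.2.1 (add s, \lnot r):
                ○ open, literals {p=1, q=0, r=0, s=1, t=1}.
              branch 2.2.2.2 (add \lnot s, r):
                ○ open, literals {p=1, q=0, r=1, s=0, t=1}.
3 branches closed, 6 open.
An open branch gives a countermodel: p=1, q=0, r=0, s=1, u=0 (unmentioned atoms arbitrary); the premises hold there but the conclusion fails.

No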